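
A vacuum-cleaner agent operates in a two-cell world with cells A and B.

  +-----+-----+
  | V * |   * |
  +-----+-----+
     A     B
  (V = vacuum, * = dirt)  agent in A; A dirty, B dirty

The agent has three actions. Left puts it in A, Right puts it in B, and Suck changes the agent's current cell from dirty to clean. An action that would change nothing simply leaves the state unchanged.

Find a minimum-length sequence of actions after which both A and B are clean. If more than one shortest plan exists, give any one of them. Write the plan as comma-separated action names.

Suck, Right, Suck

Suck (#1): in A — A clean, B dirty
Right (#2): in B — A clean, B dirty
Suck (#3): in B — A clean, B clean
min 3: Suck A + move + Suck B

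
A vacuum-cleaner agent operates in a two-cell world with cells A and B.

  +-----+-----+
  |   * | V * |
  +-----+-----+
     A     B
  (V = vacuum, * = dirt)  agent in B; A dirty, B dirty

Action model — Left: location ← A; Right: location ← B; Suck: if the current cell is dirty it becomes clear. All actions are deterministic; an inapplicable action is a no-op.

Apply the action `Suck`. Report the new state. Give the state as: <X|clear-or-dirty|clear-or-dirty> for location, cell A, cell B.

<B|dirty|clear>

start: <B|dirty|dirty>
1. Suck → <B|dirty|clear>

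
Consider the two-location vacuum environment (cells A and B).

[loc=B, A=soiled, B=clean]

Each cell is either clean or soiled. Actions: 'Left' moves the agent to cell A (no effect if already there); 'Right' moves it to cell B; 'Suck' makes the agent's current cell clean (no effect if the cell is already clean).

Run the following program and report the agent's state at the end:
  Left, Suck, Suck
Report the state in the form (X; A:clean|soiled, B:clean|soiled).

(A; A:clean, B:clean)

Left (#1): (A; A:soiled, B:clean)
Suck (#2): (A; A:clean, B:clean)
Suck (#3): (A; A:clean, B:clean)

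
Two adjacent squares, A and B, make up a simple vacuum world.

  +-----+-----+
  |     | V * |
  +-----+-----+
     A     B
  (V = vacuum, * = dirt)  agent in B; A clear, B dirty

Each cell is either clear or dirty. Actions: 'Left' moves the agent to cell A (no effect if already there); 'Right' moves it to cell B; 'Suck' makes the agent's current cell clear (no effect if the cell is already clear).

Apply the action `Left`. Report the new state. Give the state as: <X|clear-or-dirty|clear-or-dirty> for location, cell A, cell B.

<A|clear|dirty>

start: <B|clear|dirty>
t=1 Left ⇒ <A|clear|dirty>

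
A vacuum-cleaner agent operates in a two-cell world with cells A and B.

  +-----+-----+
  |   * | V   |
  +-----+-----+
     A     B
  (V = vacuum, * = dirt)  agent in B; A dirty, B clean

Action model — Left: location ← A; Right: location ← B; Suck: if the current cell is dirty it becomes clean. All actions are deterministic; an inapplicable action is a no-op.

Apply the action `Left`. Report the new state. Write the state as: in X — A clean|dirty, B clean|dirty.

start: in B — A dirty, B clean
1. Left → in A — A dirty, B clean

in A — A dirty, B clean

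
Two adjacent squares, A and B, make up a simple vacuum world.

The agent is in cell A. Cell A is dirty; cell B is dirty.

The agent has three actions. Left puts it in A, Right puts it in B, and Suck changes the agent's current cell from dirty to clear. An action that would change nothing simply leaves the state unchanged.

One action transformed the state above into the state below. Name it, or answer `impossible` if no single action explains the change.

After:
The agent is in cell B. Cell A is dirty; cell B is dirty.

try  Left: in A — A dirty, B dirty
try Right: in B — A dirty, B dirty  ← match
try  Suck: in A — A clear, B dirty

Right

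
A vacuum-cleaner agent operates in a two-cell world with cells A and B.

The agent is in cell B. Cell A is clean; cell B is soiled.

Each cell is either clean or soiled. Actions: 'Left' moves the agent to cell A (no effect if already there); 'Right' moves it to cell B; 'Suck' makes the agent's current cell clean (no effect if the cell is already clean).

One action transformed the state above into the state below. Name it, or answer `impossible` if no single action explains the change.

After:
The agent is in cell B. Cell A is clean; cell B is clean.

try  Left: (A; A:clean, B:soiled)
try Right: (B; A:clean, B:soiled)
try  Suck: (B; A:clean, B:clean)  ← match

Suck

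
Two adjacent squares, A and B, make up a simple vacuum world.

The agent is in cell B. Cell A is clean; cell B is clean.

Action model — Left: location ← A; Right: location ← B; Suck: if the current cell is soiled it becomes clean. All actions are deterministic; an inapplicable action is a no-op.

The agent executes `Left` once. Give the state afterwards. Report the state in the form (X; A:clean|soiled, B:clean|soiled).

(A; A:clean, B:clean)

start: (B; A:clean, B:clean)
Left (#1): (A; A:clean, B:clean)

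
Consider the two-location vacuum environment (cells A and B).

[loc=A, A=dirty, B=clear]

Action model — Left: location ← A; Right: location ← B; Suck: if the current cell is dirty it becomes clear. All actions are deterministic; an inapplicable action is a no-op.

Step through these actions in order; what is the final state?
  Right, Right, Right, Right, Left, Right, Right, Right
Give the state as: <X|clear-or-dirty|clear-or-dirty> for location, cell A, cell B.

<B|dirty|clear>

[1] after Right: <B|dirty|clear>
[2] after Right: <B|dirty|clear>
[3] after Right: <B|dirty|clear>
[4] after Right: <B|dirty|clear>
[5] after Left: <A|dirty|clear>
[6] after Right: <B|dirty|clear>
[7] after Right: <B|dirty|clear>
[8] after Right: <B|dirty|clear>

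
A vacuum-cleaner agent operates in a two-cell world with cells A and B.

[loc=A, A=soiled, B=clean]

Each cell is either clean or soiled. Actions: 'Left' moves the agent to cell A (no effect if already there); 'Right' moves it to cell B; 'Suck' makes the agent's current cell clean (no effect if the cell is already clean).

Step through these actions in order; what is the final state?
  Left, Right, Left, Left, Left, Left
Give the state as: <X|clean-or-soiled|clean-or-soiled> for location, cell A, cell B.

<A|soiled|clean>

Left (#1): <A|soiled|clean>
Right (#2): <B|soiled|clean>
Left (#3): <A|soiled|clean>
Left (#4): <A|soiled|clean>
Left (#5): <A|soiled|clean>
Left (#6): <A|soiled|clean>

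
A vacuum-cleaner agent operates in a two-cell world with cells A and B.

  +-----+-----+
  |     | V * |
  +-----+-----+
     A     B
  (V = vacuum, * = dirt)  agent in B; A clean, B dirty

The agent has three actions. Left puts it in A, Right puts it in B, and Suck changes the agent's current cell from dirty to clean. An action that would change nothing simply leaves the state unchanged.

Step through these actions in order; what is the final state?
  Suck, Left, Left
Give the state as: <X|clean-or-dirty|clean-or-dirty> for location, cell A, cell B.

<A|clean|clean>

[1] after Suck: <B|clean|clean>
[2] after Left: <A|clean|clean>
[3] after Left: <A|clean|clean>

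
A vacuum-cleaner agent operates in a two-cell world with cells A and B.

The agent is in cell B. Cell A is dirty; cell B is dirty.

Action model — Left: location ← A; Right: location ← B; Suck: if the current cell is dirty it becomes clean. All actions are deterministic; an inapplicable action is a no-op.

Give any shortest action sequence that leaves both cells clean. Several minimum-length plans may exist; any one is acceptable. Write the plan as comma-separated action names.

Suck, Left, Suck

[1] after Suck: in B — A dirty, B clean
[2] after Left: in A — A dirty, B clean
[3] after Suck: in A — A clean, B clean
min 3: Suck B + move + Suck A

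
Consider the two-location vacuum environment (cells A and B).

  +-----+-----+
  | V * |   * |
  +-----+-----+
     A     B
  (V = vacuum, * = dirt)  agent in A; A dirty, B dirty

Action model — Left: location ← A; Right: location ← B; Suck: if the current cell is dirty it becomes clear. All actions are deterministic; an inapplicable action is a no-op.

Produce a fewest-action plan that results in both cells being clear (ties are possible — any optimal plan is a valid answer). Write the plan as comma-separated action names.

Suck, Right, Suck

1. Suck → <A|clear|dirty>
2. Right → <B|clear|dirty>
3. Suck → <B|clear|clear>
min 3: Suck A + move + Suck B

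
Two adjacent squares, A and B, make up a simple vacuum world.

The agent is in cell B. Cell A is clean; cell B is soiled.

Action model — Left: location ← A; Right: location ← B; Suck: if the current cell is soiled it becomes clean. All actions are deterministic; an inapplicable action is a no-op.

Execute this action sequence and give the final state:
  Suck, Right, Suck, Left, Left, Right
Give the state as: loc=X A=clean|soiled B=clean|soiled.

loc=B A=clean B=clean

[1] after Suck: loc=B A=clean B=clean
[2] after Right: loc=B A=clean B=clean
[3] after Suck: loc=B A=clean B=clean
[4] after Left: loc=A A=clean B=clean
[5] after Left: loc=A A=clean B=clean
[6] after Right: loc=B A=clean B=clean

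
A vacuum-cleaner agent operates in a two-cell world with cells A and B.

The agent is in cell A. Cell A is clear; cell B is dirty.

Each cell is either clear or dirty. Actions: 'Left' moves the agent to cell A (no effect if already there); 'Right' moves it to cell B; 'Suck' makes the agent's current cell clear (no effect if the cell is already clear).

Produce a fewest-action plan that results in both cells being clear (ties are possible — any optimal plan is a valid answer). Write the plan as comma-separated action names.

Right, Suck

[1] after Right: (B; A:clear, B:dirty)
[2] after Suck: (B; A:clear, B:clear)
min 2: go B then Suck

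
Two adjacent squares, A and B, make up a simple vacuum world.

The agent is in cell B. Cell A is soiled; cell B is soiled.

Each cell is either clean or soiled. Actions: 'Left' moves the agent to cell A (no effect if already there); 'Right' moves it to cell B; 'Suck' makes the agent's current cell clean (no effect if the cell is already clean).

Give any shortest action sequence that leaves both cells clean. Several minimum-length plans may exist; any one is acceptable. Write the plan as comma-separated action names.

[1] after Suck: (B; A:soiled, B:clean)
[2] after Left: (A; A:soiled, B:clean)
[3] after Suck: (A; A:clean, B:clean)
min 3: Suck B + move + Suck A

Suck, Left, Suck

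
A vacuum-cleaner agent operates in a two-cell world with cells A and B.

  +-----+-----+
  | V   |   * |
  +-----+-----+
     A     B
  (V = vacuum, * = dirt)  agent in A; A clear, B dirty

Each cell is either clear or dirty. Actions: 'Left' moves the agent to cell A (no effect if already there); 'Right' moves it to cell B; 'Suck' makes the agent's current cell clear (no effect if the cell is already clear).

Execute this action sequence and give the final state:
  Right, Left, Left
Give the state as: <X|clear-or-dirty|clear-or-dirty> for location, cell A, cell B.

1) do Right; now <B|clear|dirty>
2) do Left; now <A|clear|dirty>
3) do Left; now <A|clear|dirty>

<A|clear|dirty>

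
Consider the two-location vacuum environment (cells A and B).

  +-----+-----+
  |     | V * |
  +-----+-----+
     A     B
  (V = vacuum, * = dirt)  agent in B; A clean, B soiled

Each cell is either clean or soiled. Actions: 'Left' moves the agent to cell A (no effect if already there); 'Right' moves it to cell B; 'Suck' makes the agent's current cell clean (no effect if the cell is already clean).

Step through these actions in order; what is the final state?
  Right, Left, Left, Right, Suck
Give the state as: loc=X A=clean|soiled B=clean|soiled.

loc=B A=clean B=clean

1) do Right; now loc=B A=clean B=soiled
2) do Left; now loc=A A=clean B=soiled
3) do Left; now loc=A A=clean B=soiled
4) do Right; now loc=B A=clean B=soiled
5) do Suck; now loc=B A=clean B=clean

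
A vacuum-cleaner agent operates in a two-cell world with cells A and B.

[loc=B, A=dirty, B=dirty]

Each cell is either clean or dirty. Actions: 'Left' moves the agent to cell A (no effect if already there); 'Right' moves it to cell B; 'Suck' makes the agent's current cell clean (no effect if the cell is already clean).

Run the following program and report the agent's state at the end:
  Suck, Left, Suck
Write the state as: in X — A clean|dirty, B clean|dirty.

t=1 Suck ⇒ in B — A dirty, B clean
t=2 Left ⇒ in A — A dirty, B clean
t=3 Suck ⇒ in A — A clean, B clean

in A — A clean, B clean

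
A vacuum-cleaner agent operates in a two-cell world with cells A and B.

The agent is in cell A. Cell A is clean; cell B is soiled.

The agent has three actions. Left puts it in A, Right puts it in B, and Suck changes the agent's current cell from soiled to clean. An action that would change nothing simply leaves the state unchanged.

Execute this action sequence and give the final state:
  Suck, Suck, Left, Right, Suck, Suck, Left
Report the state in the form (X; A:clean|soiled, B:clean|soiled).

(A; A:clean, B:clean)

step 1/7 (Suck): (A; A:clean, B:soiled)
step 2/7 (Suck): (A; A:clean, B:soiled)
step 3/7 (Left): (A; A:clean, B:soiled)
step 4/7 (Right): (B; A:clean, B:soiled)
step 5/7 (Suck): (B; A:clean, B:clean)
step 6/7 (Suck): (B; A:clean, B:clean)
step 7/7 (Left): (A; A:clean, B:clean)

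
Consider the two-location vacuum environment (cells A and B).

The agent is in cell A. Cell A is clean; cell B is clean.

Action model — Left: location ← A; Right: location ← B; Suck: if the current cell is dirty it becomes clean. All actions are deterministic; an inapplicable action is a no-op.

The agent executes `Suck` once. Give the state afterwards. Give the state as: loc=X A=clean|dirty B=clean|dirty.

loc=A A=clean B=clean

start: loc=A A=clean B=clean
1. Suck → loc=A A=clean B=clean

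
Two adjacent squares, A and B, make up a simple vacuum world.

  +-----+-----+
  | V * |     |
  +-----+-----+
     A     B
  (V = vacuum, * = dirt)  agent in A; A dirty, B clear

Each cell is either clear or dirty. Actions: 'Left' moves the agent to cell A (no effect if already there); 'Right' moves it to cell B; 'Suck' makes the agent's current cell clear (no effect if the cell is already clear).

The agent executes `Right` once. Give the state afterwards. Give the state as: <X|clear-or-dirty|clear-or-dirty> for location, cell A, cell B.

<B|dirty|clear>

start: <A|dirty|clear>
Right (#1): <B|dirty|clear>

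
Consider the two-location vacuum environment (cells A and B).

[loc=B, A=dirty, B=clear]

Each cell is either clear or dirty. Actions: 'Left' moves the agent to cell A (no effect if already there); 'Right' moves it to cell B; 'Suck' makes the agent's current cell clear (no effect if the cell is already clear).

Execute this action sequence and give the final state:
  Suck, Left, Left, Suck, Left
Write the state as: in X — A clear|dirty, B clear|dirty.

step 1/5 (Suck): in B — A dirty, B clear
step 2/5 (Left): in A — A dirty, B clear
step 3/5 (Left): in A — A dirty, B clear
step 4/5 (Suck): in A — A clear, B clear
step 5/5 (Left): in A — A clear, B clear

in A — A clear, B clear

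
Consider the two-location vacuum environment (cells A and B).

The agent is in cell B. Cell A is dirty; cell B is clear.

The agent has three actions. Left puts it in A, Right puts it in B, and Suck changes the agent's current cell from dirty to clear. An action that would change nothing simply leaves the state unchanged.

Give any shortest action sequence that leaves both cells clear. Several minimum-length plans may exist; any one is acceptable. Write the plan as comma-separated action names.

1) do Left; now (A; A:dirty, B:clear)
2) do Suck; now (A; A:clear, B:clear)
min 2: go A then Suck

Left, Suck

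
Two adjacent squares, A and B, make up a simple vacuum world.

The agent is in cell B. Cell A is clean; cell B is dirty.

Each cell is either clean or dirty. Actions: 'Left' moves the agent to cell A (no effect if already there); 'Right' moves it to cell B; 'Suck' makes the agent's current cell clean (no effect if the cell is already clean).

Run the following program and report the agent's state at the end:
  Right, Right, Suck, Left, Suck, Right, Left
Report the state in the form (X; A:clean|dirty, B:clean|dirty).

(A; A:clean, B:clean)

t=1 Right ⇒ (B; A:clean, B:dirty)
t=2 Right ⇒ (B; A:clean, B:dirty)
t=3 Suck ⇒ (B; A:clean, B:clean)
t=4 Left ⇒ (A; A:clean, B:clean)
t=5 Suck ⇒ (A; A:clean, B:clean)
t=6 Right ⇒ (B; A:clean, B:clean)
t=7 Left ⇒ (A; A:clean, B:clean)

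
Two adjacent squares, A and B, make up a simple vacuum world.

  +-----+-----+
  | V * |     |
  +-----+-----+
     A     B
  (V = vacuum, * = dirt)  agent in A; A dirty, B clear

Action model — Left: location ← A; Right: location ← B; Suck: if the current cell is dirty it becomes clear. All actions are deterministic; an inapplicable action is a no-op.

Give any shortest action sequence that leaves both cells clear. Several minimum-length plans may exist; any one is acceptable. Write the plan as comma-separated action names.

Suck (#1): (A; A:clear, B:clear)
min 1: A is dirty, one Suck

Suck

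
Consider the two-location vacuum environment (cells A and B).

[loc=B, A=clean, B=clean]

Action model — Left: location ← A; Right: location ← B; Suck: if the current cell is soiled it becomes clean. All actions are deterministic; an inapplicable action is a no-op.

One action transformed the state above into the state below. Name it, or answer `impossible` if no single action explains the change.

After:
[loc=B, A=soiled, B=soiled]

impossible

try  Left: loc=A A=clean B=clean
try Right: loc=B A=clean B=clean
try  Suck: loc=B A=clean B=clean
no single action produces the after-state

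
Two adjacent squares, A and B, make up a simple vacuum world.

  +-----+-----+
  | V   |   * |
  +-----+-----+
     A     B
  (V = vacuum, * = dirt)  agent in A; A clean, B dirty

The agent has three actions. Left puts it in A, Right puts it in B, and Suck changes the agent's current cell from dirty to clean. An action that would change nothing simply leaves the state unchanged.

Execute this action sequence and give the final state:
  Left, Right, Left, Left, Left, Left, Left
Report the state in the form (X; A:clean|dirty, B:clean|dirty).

(A; A:clean, B:dirty)

step 1/7 (Left): (A; A:clean, B:dirty)
step 2/7 (Right): (B; A:clean, B:dirty)
step 3/7 (Left): (A; A:clean, B:dirty)
step 4/7 (Left): (A; A:clean, B:dirty)
step 5/7 (Left): (A; A:clean, B:dirty)
step 6/7 (Left): (A; A:clean, B:dirty)
step 7/7 (Left): (A; A:clean, B:dirty)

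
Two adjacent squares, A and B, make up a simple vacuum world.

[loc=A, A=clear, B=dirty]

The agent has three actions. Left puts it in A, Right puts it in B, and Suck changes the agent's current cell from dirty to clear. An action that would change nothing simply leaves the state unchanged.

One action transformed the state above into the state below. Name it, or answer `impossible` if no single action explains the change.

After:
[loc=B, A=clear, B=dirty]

Right

try  Left: <A|clear|dirty>
try Right: <B|clear|dirty>  ← match
try  Suck: <A|clear|dirty>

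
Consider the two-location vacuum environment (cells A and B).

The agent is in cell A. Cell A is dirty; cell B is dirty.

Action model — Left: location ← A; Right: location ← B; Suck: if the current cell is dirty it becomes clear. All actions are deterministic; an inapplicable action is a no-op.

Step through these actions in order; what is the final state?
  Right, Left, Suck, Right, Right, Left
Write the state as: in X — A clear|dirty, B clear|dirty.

step 1/6 (Right): in B — A dirty, B dirty
step 2/6 (Left): in A — A dirty, B dirty
step 3/6 (Suck): in A — A clear, B dirty
step 4/6 (Right): in B — A clear, B dirty
step 5/6 (Right): in B — A clear, B dirty
step 6/6 (Left): in A — A clear, B dirty

in A — A clear, B dirty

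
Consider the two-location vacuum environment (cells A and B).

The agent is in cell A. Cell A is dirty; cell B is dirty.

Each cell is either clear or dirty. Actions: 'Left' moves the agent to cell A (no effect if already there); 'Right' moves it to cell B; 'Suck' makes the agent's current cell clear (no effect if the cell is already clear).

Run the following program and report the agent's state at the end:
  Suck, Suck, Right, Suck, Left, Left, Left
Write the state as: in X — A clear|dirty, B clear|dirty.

step 1/7 (Suck): in A — A clear, B dirty
step 2/7 (Suck): in A — A clear, B dirty
step 3/7 (Right): in B — A clear, B dirty
step 4/7 (Suck): in B — A clear, B clear
step 5/7 (Left): in A — A clear, B clear
step 6/7 (Left): in A — A clear, B clear
step 7/7 (Left): in A — A clear, B clear

in A — A clear, B clear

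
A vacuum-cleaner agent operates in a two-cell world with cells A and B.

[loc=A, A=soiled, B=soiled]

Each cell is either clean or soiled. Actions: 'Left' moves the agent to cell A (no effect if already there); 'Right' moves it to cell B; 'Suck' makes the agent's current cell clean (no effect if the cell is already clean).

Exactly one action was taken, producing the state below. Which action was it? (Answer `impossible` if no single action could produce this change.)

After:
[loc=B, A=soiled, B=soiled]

Right

try  Left: <A|soiled|soiled>
try Right: <B|soiled|soiled>  ← match
try  Suck: <A|clean|soiled>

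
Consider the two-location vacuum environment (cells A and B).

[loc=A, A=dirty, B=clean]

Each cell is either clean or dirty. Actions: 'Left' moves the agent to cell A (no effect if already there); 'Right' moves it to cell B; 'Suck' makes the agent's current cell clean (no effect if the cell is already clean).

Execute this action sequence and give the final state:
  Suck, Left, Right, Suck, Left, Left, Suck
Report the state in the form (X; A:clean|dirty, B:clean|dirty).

t=1 Suck ⇒ (A; A:clean, B:clean)
t=2 Left ⇒ (A; A:clean, B:clean)
t=3 Right ⇒ (B; A:clean, B:clean)
t=4 Suck ⇒ (B; A:clean, B:clean)
t=5 Left ⇒ (A; A:clean, B:clean)
t=6 Left ⇒ (A; A:clean, B:clean)
t=7 Suck ⇒ (A; A:clean, B:clean)

(A; A:clean, B:clean)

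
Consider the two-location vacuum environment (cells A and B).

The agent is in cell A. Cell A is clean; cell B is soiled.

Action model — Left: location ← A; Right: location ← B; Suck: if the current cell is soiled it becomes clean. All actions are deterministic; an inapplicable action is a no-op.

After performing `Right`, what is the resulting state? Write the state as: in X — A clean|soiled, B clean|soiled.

in B — A clean, B soiled

start: in A — A clean, B soiled
step 1/1 (Right): in B — A clean, B soiled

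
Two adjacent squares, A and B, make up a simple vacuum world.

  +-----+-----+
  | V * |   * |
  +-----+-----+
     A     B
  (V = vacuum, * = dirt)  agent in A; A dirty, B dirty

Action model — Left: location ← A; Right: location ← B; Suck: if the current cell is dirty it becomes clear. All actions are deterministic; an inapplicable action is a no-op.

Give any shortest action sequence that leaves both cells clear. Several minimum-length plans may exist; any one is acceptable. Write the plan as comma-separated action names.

Suck, Right, Suck

Suck (#1): loc=A A=clear B=dirty
Right (#2): loc=B A=clear B=dirty
Suck (#3): loc=B A=clear B=clear
min 3: Suck A + move + Suck B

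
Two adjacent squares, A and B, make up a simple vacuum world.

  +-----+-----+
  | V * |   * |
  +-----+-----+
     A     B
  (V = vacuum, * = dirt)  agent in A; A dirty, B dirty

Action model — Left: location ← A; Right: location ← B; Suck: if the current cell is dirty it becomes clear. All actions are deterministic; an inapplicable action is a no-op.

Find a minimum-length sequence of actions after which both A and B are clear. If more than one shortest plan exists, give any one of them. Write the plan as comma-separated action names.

[1] after Suck: <A|clear|dirty>
[2] after Right: <B|clear|dirty>
[3] after Suck: <B|clear|clear>
min 3: Suck A + move + Suck B

Suck, Right, Suck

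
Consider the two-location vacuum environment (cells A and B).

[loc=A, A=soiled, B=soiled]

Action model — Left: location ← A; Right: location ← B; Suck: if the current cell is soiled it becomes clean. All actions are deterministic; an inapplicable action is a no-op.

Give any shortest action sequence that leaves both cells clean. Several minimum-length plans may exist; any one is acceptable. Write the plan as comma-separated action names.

Suck, Right, Suck

[1] after Suck: in A — A clean, B soiled
[2] after Right: in B — A clean, B soiled
[3] after Suck: in B — A clean, B clean
min 3: Suck A + move + Suck B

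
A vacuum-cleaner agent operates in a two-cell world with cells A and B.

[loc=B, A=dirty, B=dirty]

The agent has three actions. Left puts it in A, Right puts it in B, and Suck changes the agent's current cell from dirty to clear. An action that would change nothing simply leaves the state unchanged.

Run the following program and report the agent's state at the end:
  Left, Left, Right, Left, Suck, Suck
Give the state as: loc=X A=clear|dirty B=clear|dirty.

loc=A A=clear B=dirty

[1] after Left: loc=A A=dirty B=dirty
[2] after Left: loc=A A=dirty B=dirty
[3] after Right: loc=B A=dirty B=dirty
[4] after Left: loc=A A=dirty B=dirty
[5] after Suck: loc=A A=clear B=dirty
[6] after Suck: loc=A A=clear B=dirty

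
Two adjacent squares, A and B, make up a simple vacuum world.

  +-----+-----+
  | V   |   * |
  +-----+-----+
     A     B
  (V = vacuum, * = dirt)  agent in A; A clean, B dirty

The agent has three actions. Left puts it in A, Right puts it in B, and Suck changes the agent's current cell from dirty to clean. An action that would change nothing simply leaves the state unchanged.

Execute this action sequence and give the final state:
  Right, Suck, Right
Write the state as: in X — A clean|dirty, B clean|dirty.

in B — A clean, B clean

Right (#1): in B — A clean, B dirty
Suck (#2): in B — A clean, B clean
Right (#3): in B — A clean, B clean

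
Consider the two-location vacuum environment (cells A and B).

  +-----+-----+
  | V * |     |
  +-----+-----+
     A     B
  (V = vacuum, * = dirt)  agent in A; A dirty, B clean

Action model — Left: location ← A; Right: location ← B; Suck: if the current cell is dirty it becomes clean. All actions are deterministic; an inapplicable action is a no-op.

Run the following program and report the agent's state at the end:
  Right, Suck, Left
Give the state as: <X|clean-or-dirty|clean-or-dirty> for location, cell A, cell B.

[1] after Right: <B|dirty|clean>
[2] after Suck: <B|dirty|clean>
[3] after Left: <A|dirty|clean>

<A|dirty|clean>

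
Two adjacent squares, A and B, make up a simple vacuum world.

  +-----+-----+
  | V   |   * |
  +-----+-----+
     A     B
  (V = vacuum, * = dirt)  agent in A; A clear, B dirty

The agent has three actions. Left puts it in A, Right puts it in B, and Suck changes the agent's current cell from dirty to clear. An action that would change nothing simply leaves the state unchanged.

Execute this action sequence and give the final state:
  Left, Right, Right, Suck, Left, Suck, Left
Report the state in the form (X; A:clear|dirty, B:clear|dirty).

[1] after Left: (A; A:clear, B:dirty)
[2] after Right: (B; A:clear, B:dirty)
[3] after Right: (B; A:clear, B:dirty)
[4] after Suck: (B; A:clear, B:clear)
[5] after Left: (A; A:clear, B:clear)
[6] after Suck: (A; A:clear, B:clear)
[7] after Left: (A; A:clear, B:clear)

(A; A:clear, B:clear)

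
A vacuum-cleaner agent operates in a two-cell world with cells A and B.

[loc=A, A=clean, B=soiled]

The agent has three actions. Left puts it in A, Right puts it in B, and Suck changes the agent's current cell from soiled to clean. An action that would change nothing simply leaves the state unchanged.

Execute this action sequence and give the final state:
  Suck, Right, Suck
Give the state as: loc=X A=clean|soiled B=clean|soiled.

Suck (#1): loc=A A=clean B=soiled
Right (#2): loc=B A=clean B=soiled
Suck (#3): loc=B A=clean B=clean

loc=B A=clean B=clean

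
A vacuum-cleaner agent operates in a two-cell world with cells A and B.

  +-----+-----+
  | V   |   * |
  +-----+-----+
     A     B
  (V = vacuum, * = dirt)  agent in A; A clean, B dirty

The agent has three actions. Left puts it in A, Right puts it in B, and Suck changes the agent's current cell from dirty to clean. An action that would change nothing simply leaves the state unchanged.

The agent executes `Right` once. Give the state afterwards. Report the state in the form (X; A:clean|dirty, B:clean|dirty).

(B; A:clean, B:dirty)

start: (A; A:clean, B:dirty)
step 1/1 (Right): (B; A:clean, B:dirty)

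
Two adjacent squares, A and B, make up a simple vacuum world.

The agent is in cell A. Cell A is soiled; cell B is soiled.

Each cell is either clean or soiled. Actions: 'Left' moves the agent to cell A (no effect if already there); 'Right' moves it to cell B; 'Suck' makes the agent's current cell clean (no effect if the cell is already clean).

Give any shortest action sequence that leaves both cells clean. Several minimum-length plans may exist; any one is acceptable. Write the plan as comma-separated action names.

Suck, Right, Suck

Suck (#1): <A|clean|soiled>
Right (#2): <B|clean|soiled>
Suck (#3): <B|clean|clean>
min 3: Suck A + move + Suck B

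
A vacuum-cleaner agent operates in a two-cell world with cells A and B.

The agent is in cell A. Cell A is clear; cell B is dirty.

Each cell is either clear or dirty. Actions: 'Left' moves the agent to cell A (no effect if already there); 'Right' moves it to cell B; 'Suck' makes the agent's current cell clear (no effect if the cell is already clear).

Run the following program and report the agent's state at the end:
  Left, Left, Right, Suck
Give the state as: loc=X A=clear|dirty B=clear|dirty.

loc=B A=clear B=clear

Left (#1): loc=A A=clear B=dirty
Left (#2): loc=A A=clear B=dirty
Right (#3): loc=B A=clear B=dirty
Suck (#4): loc=B A=clear B=clear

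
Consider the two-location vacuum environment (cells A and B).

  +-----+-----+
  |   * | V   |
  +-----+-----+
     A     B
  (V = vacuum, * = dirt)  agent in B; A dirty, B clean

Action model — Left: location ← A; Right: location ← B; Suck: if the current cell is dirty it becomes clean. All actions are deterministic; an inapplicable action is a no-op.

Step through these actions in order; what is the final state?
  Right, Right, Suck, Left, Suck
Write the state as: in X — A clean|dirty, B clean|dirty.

in A — A clean, B clean

t=1 Right ⇒ in B — A dirty, B clean
t=2 Right ⇒ in B — A dirty, B clean
t=3 Suck ⇒ in B — A dirty, B clean
t=4 Left ⇒ in A — A dirty, B clean
t=5 Suck ⇒ in A — A clean, B clean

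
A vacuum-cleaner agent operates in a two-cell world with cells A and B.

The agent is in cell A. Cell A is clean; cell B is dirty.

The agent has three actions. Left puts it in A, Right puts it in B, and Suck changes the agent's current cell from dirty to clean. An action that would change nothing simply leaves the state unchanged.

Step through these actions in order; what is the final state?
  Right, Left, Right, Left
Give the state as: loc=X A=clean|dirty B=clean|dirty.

loc=A A=clean B=dirty

1. Right → loc=B A=clean B=dirty
2. Left → loc=A A=clean B=dirty
3. Right → loc=B A=clean B=dirty
4. Left → loc=A A=clean B=dirty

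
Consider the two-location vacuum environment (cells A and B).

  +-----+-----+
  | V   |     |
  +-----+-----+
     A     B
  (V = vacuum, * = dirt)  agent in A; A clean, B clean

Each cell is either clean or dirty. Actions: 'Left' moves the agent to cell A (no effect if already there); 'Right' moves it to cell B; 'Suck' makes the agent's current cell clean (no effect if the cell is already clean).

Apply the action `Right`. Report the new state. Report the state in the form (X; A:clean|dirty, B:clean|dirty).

(B; A:clean, B:clean)

start: (A; A:clean, B:clean)
step 1/1 (Right): (B; A:clean, B:clean)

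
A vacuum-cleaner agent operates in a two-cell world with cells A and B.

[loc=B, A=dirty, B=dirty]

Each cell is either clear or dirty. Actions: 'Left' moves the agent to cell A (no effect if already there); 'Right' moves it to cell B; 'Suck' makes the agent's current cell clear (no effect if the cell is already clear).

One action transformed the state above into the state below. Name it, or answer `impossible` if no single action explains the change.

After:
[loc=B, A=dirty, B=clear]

try  Left: in A — A dirty, B dirty
try Right: in B — A dirty, B dirty
try  Suck: in B — A dirty, B clear  ← match

Suck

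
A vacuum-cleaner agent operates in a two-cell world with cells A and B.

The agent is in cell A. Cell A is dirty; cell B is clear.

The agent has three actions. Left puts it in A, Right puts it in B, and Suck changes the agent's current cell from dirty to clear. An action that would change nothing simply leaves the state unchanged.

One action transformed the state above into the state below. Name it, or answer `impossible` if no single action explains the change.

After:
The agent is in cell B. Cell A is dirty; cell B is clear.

Right

try  Left: (A; A:dirty, B:clear)
try Right: (B; A:dirty, B:clear)  ← match
try  Suck: (A; A:clear, B:clear)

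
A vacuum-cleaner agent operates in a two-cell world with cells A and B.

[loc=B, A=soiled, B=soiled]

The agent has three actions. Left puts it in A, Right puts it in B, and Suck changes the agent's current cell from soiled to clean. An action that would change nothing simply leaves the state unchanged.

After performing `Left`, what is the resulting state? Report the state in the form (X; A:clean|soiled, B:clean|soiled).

start: (B; A:soiled, B:soiled)
t=1 Left ⇒ (A; A:soiled, B:soiled)

(A; A:soiled, B:soiled)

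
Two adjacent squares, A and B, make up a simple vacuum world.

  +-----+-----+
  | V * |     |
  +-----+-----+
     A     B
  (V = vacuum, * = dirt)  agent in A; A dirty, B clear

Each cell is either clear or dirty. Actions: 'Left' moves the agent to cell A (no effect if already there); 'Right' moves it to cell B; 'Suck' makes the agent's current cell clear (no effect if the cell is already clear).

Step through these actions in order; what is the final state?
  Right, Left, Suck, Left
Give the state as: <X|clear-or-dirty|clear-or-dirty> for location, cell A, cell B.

<A|clear|clear>

Right (#1): <B|dirty|clear>
Left (#2): <A|dirty|clear>
Suck (#3): <A|clear|clear>
Left (#4): <A|clear|clear>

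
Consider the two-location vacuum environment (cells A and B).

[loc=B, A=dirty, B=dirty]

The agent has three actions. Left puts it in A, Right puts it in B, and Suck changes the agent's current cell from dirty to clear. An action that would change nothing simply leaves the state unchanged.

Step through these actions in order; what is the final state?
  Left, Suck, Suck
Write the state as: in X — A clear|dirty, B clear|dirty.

in A — A clear, B dirty

1) do Left; now in A — A dirty, B dirty
2) do Suck; now in A — A clear, B dirty
3) do Suck; now in A — A clear, B dirty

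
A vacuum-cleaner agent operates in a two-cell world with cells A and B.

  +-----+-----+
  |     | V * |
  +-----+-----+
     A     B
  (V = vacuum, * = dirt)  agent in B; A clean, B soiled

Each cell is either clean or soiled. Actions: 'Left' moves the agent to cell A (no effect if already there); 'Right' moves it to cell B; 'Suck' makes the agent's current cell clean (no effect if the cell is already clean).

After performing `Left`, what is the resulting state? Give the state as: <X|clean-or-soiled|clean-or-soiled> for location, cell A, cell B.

<A|clean|soiled>

start: <B|clean|soiled>
t=1 Left ⇒ <A|clean|soiled>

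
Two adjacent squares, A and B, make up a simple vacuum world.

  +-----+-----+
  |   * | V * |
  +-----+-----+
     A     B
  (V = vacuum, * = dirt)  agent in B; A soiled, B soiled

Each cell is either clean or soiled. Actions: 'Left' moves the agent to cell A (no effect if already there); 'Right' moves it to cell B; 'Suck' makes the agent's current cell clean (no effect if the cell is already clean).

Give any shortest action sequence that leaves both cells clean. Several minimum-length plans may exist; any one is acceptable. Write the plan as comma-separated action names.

step 1/3 (Suck): in B — A soiled, B clean
step 2/3 (Left): in A — A soiled, B clean
step 3/3 (Suck): in A — A clean, B clean
min 3: Suck B + move + Suck A

Suck, Left, Suck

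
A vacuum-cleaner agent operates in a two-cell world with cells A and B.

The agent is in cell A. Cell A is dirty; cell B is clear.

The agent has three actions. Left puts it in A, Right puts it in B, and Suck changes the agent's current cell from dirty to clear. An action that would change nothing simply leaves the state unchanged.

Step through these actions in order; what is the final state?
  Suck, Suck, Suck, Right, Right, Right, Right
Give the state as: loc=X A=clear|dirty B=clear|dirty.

loc=B A=clear B=clear

1. Suck → loc=A A=clear B=clear
2. Suck → loc=A A=clear B=clear
3. Suck → loc=A A=clear B=clear
4. Right → loc=B A=clear B=clear
5. Right → loc=B A=clear B=clear
6. Right → loc=B A=clear B=clear
7. Right → loc=B A=clear B=clear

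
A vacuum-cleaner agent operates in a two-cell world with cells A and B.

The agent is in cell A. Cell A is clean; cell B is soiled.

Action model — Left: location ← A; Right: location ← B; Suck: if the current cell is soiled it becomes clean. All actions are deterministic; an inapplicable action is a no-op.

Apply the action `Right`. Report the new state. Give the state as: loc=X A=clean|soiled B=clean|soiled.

loc=B A=clean B=soiled

start: loc=A A=clean B=soiled
1) do Right; now loc=B A=clean B=soiled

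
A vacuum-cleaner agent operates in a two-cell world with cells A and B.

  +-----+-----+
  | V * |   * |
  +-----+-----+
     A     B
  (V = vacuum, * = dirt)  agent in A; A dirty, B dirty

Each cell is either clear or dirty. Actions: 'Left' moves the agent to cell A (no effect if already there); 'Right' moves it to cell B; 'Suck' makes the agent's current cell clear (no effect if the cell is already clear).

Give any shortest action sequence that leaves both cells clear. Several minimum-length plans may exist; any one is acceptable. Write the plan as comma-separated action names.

step 1/3 (Suck): in A — A clear, B dirty
step 2/3 (Right): in B — A clear, B dirty
step 3/3 (Suck): in B — A clear, B clear
min 3: Suck A + move + Suck B

Suck, Right, Suck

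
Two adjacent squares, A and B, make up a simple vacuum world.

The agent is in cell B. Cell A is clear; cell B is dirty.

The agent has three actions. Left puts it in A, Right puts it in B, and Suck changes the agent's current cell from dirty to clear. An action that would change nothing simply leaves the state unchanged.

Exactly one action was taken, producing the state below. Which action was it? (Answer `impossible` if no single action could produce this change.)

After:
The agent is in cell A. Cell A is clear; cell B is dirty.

Left

try  Left: loc=A A=clear B=dirty  ← match
try Right: loc=B A=clear B=dirty
try  Suck: loc=B A=clear B=clear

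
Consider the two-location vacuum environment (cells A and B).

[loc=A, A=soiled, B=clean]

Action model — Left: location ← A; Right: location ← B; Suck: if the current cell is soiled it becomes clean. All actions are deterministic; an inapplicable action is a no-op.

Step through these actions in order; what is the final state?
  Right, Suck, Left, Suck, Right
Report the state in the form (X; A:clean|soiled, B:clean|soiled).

(B; A:clean, B:clean)

[1] after Right: (B; A:soiled, B:clean)
[2] after Suck: (B; A:soiled, B:clean)
[3] after Left: (A; A:soiled, B:clean)
[4] after Suck: (A; A:clean, B:clean)
[5] after Right: (B; A:clean, B:clean)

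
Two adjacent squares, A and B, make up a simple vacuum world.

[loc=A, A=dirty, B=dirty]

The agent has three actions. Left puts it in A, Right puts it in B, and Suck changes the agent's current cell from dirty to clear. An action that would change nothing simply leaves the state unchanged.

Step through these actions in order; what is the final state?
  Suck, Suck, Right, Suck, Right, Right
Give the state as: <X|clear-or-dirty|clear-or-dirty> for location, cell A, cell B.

<B|clear|clear>

1. Suck → <A|clear|dirty>
2. Suck → <A|clear|dirty>
3. Right → <B|clear|dirty>
4. Suck → <B|clear|clear>
5. Right → <B|clear|clear>
6. Right → <B|clear|clear>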